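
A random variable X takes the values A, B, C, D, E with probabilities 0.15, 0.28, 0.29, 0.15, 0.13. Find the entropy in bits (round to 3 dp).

2.236 bits

H = −Σ pᵢ log₂ pᵢ.
−0.15·log₂(0.15) = 0.4105
−0.28·log₂(0.28) = 0.5142
−0.29·log₂(0.29) = 0.5179
−0.15·log₂(0.15) = 0.4105
−0.13·log₂(0.13) = 0.3826
Sum ≈ 2.2359 → 2.236 bits.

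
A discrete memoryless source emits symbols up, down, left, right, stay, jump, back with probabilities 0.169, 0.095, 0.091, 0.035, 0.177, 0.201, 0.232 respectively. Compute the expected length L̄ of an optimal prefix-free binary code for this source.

2.693 bits/symbol

Repeatedly combine the two least-probable nodes; the expected code length is the sum of the merged weights.
merge 7/200 + 91/1000 → 63/500
merge 19/200 + 63/500 → 221/1000
merge 169/1000 + 177/1000 → 173/500
merge 201/1000 + 221/1000 → 211/500
merge 29/125 + 173/500 → 289/500
merge 211/500 + 289/500 → 1
L = 63/500 + 221/1000 + 173/500 + 211/500 + 289/500 + 1 = 2693/1000 = 2.693 bits/symbol.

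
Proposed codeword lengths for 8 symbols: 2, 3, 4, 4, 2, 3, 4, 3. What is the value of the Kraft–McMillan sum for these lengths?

With common denominator 2^4 = 16: Σ 2^(−ℓᵢ) = 4/16 + 2/16 + 1/16 + 1/16 + 4/16 + 2/16 + 1/16 + 2/16 = 17/16 = 1.0625.

1.0625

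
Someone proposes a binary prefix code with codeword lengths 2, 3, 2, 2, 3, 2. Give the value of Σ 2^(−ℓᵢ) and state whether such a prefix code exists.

With common denominator 2^3 = 8: Σ 2^(−ℓᵢ) = 2/8 + 1/8 + 2/8 + 2/8 + 1/8 + 2/8 = 10/8 = 1.25.
Kraft's inequality requires Σ ≤ 1; here Σ = 1.25 > 1, so no such prefix code exists.

1.25; no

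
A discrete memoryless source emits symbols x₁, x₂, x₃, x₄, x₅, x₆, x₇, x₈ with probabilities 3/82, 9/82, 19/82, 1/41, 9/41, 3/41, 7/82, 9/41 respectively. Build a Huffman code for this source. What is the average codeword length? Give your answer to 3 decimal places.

Repeatedly combine the two least-probable nodes; the expected code length is the sum of the merged weights.
merge 1/41 + 3/82 → 5/82
merge 5/82 + 3/41 → 11/82
merge 7/82 + 9/82 → 8/41
merge 11/82 + 8/41 → 27/82
merge 9/41 + 9/41 → 18/41
merge 19/82 + 27/82 → 23/41
merge 18/41 + 23/41 → 1
L = 5/82 + 11/82 + 8/41 + 27/82 + 18/41 + 23/41 + 1 = 223/82 ≈ 2.720 bits/symbol.

2.720 bits/symbol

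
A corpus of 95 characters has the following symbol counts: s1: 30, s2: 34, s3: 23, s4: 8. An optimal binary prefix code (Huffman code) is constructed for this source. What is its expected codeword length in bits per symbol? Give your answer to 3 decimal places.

Probabilities are the counts divided by 95.
Repeatedly combine the two least-probable nodes; the expected code length is the sum of the merged weights.
merge 8/95 + 23/95 → 31/95
merge 6/19 + 31/95 → 61/95
merge 34/95 + 61/95 → 1
L = 31/95 + 61/95 + 1 = 187/95 ≈ 1.968 bits/symbol.

1.968 bits/symbol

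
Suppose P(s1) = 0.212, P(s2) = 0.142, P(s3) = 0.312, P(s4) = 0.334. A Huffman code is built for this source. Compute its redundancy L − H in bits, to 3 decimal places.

0.073 bits

Entropy H = −Σ p log₂ p ≈ 1.9270 bits.
Huffman merges: 71/500+53/250→177/500; 39/125+167/500→323/500; 177/500+323/500→1. L = 2 ≈ 2.0000.
L − H = 2.0000 − 1.9270 = 0.073 bits.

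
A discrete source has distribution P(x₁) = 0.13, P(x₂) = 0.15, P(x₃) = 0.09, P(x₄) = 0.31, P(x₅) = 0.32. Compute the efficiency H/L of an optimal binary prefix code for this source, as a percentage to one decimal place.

97.1%

Entropy H = −Σ p log₂ p ≈ 2.1557 bits.
Huffman merges: 9/100+13/100→11/50; 3/20+11/50→37/100; 31/100+8/25→63/100; 37/100+63/100→1. L = 111/50 ≈ 2.2200.
Efficiency = H/L = 2.1557/2.2200 = 97.1%.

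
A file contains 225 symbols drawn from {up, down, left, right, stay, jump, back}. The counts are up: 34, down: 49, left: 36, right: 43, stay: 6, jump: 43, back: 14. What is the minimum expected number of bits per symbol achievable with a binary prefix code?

2.68 bits/symbol

Probabilities are the counts divided by 225.
Repeatedly combine the two least-probable nodes; the expected code length is the sum of the merged weights.
merge 2/75 + 14/225 → 4/45
merge 4/45 + 34/225 → 6/25
merge 4/25 + 43/225 → 79/225
merge 43/225 + 49/225 → 92/225
merge 6/25 + 79/225 → 133/225
merge 92/225 + 133/225 → 1
L = 4/45 + 6/25 + 79/225 + 92/225 + 133/225 + 1 = 67/25 = 2.68 bits/symbol.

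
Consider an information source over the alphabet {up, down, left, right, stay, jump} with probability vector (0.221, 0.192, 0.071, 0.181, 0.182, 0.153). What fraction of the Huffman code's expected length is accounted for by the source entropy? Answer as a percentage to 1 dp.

Entropy H = −Σ p log₂ p ≈ 2.5174 bits.
Huffman merges: 71/1000+153/1000→28/125; 181/1000+91/500→363/1000; 24/125+221/1000→413/1000; 28/125+363/1000→587/1000; 413/1000+587/1000→1. L = 2587/1000 ≈ 2.5870.
Efficiency = H/L = 2.5174/2.5870 = 97.3%.

97.3%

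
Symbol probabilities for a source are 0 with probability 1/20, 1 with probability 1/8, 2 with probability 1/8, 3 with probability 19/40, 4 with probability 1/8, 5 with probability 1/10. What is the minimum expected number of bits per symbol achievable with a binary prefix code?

Repeatedly combine the two least-probable nodes; the expected code length is the sum of the merged weights.
merge 1/20 + 1/10 → 3/20
merge 1/8 + 1/8 → 1/4
merge 1/8 + 3/20 → 11/40
merge 1/4 + 11/40 → 21/40
merge 19/40 + 21/40 → 1
L = 3/20 + 1/4 + 11/40 + 21/40 + 1 = 11/5 = 2.2 bits/symbol.

2.2 bits/symbol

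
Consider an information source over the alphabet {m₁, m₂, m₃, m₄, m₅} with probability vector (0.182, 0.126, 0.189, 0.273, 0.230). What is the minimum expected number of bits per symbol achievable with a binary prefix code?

Repeatedly combine the two least-probable nodes; the expected code length is the sum of the merged weights.
merge 63/500 + 91/500 → 77/250
merge 189/1000 + 23/100 → 419/1000
merge 273/1000 + 77/250 → 581/1000
merge 419/1000 + 581/1000 → 1
L = 77/250 + 419/1000 + 581/1000 + 1 = 577/250 = 2.308 bits/symbol.

2.308 bits/symbol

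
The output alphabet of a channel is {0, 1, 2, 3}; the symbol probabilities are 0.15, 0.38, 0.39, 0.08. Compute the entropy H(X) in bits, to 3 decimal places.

H = −Σ pᵢ log₂ pᵢ.
−0.15·log₂(0.15) = 0.4105
−0.38·log₂(0.38) = 0.5305
−0.39·log₂(0.39) = 0.5298
−0.08·log₂(0.08) = 0.2915
Sum ≈ 1.7623 → 1.762 bits.

1.762 bits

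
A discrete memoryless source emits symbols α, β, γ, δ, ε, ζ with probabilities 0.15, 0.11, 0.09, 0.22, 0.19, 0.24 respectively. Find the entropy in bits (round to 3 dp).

2.503 bits

H = −Σ pᵢ log₂ pᵢ.
−0.15·log₂(0.15) = 0.4105
−0.11·log₂(0.11) = 0.3503
−0.09·log₂(0.09) = 0.3127
−0.22·log₂(0.22) = 0.4806
−0.19·log₂(0.19) = 0.4552
−0.24·log₂(0.24) = 0.4941
Sum ≈ 2.5034 → 2.503 bits.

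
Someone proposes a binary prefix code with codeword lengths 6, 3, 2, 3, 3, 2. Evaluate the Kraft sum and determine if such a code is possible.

With common denominator 2^6 = 64: Σ 2^(−ℓᵢ) = 1/64 + 8/64 + 16/64 + 8/64 + 8/64 + 16/64 = 57/64 = 0.890625.
Kraft's inequality requires Σ ≤ 1; here Σ = 0.890625 ≤ 1, so such a prefix code exists.

0.890625; yes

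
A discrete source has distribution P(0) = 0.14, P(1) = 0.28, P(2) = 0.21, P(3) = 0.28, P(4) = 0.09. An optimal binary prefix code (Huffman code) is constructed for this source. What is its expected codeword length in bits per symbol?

Repeatedly combine the two least-probable nodes; the expected code length is the sum of the merged weights.
merge 9/100 + 7/50 → 23/100
merge 21/100 + 23/100 → 11/25
merge 7/25 + 7/25 → 14/25
merge 11/25 + 14/25 → 1
L = 23/100 + 11/25 + 14/25 + 1 = 223/100 = 2.23 bits/symbol.

2.23 bits/symbol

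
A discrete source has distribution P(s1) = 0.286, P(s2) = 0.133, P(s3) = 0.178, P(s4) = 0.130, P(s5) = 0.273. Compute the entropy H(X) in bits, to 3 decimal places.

H = −Σ pᵢ log₂ pᵢ.
−0.286·log₂(0.286) = 0.5165
−0.133·log₂(0.133) = 0.3871
−0.178·log₂(0.178) = 0.4432
−0.130·log₂(0.130) = 0.3826
−0.273·log₂(0.273) = 0.5113
Sum ≈ 2.2408 → 2.241 bits.

2.241 bits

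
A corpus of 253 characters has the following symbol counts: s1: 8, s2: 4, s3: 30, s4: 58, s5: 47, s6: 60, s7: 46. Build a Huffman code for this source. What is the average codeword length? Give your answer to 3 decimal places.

Probabilities are the counts divided by 253.
Repeatedly combine the two least-probable nodes; the expected code length is the sum of the merged weights.
merge 4/253 + 8/253 → 12/253
merge 12/253 + 30/253 → 42/253
merge 42/253 + 2/11 → 8/23
merge 47/253 + 58/253 → 105/253
merge 60/253 + 8/23 → 148/253
merge 105/253 + 148/253 → 1
L = 12/253 + 42/253 + 8/23 + 105/253 + 148/253 + 1 = 648/253 ≈ 2.561 bits/symbol.

2.561 bits/symbol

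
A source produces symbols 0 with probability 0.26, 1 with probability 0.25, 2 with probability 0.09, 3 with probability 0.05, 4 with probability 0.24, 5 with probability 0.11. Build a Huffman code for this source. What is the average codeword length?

2.39 bits/symbol

Repeatedly combine the two least-probable nodes; the expected code length is the sum of the merged weights.
merge 1/20 + 9/100 → 7/50
merge 11/100 + 7/50 → 1/4
merge 6/25 + 1/4 → 49/100
merge 1/4 + 13/50 → 51/100
merge 49/100 + 51/100 → 1
L = 7/50 + 1/4 + 49/100 + 51/100 + 1 = 239/100 = 2.39 bits/symbol.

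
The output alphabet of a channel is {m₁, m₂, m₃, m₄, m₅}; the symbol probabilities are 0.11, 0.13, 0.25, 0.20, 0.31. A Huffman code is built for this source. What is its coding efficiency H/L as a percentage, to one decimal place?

Entropy H = −Σ p log₂ p ≈ 2.2211 bits.
Huffman merges: 11/100+13/100→6/25; 1/5+6/25→11/25; 1/4+31/100→14/25; 11/25+14/25→1. L = 56/25 ≈ 2.2400.
Efficiency = H/L = 2.2211/2.2400 = 99.2%.

99.2%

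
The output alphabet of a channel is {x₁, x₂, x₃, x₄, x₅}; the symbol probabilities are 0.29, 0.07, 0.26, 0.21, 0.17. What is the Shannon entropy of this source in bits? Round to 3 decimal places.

2.199 bits

H = −Σ pᵢ log₂ pᵢ.
−0.29·log₂(0.29) = 0.5179
−0.07·log₂(0.07) = 0.2686
−0.26·log₂(0.26) = 0.5053
−0.21·log₂(0.21) = 0.4728
−0.17·log₂(0.17) = 0.4346
Sum ≈ 2.1992 → 2.199 bits.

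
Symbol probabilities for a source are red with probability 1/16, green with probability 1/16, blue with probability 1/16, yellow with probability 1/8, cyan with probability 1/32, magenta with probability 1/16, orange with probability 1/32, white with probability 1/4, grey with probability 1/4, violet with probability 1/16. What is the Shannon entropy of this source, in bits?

Each probability is a power of 1/2, so log₂(1/p) is an integer.
H = Σ p·log₂(1/p) = 1/16·4 + 1/16·4 + 1/16·4 + 1/8·3 + 1/32·5 + 1/16·4 + 1/32·5 + 1/4·2 + 1/4·2 + 1/16·4 = 2.9375 bits.

2.9375 bits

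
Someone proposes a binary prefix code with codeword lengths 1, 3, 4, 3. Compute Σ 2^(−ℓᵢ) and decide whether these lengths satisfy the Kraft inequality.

0.8125; yes

With common denominator 2^4 = 16: Σ 2^(−ℓᵢ) = 8/16 + 2/16 + 1/16 + 2/16 = 13/16 = 0.8125.
Kraft's inequality requires Σ ≤ 1; here Σ = 0.8125 ≤ 1, so such a prefix code exists.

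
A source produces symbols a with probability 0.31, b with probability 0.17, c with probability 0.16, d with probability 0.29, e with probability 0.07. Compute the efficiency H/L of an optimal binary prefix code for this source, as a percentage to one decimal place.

Entropy H = −Σ p log₂ p ≈ 2.1679 bits.
Huffman merges: 7/100+4/25→23/100; 17/100+23/100→2/5; 29/100+31/100→3/5; 2/5+3/5→1. L = 223/100 ≈ 2.2300.
Efficiency = H/L = 2.1679/2.2300 = 97.2%.

97.2%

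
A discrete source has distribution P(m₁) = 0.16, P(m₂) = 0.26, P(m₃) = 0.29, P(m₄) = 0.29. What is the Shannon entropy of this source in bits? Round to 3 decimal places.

H = −Σ pᵢ log₂ pᵢ.
−0.16·log₂(0.16) = 0.4230
−0.26·log₂(0.26) = 0.5053
−0.29·log₂(0.29) = 0.5179
−0.29·log₂(0.29) = 0.5179
Sum ≈ 1.9641 → 1.964 bits.

1.964 bits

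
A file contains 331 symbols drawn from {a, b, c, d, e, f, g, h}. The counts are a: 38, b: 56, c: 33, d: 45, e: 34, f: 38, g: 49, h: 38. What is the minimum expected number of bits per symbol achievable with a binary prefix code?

Probabilities are the counts divided by 331.
Repeatedly combine the two least-probable nodes; the expected code length is the sum of the merged weights.
merge 33/331 + 34/331 → 67/331
merge 38/331 + 38/331 → 76/331
merge 38/331 + 45/331 → 83/331
merge 49/331 + 56/331 → 105/331
merge 67/331 + 76/331 → 143/331
merge 83/331 + 105/331 → 188/331
merge 143/331 + 188/331 → 1
L = 67/331 + 76/331 + 83/331 + 105/331 + 143/331 + 188/331 + 1 = 3 bits/symbol.

3 bits/symbol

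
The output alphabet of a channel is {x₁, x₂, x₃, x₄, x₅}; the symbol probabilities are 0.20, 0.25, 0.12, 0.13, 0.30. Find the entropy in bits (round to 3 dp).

H = −Σ pᵢ log₂ pᵢ.
−0.20·log₂(0.20) = 0.4644
−0.25·log₂(0.25) = 0.5000
−0.12·log₂(0.12) = 0.3671
−0.13·log₂(0.13) = 0.3826
−0.30·log₂(0.30) = 0.5211
Sum ≈ 2.2352 → 2.235 bits.

2.235 bits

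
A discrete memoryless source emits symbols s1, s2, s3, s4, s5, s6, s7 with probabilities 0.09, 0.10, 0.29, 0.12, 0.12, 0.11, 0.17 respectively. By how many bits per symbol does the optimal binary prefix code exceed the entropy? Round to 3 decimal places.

0.028 bits

Entropy H = −Σ p log₂ p ≈ 2.6818 bits.
Huffman merges: 9/100+1/10→19/100; 11/100+3/25→23/100; 3/25+17/100→29/100; 19/100+23/100→21/50; 29/100+29/100→29/50; 21/50+29/50→1. L = 271/100 ≈ 2.7100.
L − H = 2.7100 − 2.6818 = 0.028 bits.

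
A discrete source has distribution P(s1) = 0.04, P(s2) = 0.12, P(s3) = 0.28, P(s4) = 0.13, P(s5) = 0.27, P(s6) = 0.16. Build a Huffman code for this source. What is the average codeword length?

2.45 bits/symbol

Repeatedly combine the two least-probable nodes; the expected code length is the sum of the merged weights.
merge 1/25 + 3/25 → 4/25
merge 13/100 + 4/25 → 29/100
merge 4/25 + 27/100 → 43/100
merge 7/25 + 29/100 → 57/100
merge 43/100 + 57/100 → 1
L = 4/25 + 29/100 + 43/100 + 57/100 + 1 = 49/20 = 2.45 bits/symbol.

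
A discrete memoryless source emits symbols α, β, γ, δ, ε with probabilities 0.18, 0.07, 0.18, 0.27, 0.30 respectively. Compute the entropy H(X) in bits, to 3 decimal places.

H = −Σ pᵢ log₂ pᵢ.
−0.18·log₂(0.18) = 0.4453
−0.07·log₂(0.07) = 0.2686
−0.18·log₂(0.18) = 0.4453
−0.27·log₂(0.27) = 0.5100
−0.30·log₂(0.30) = 0.5211
Sum ≈ 2.1903 → 2.190 bits.

2.190 bits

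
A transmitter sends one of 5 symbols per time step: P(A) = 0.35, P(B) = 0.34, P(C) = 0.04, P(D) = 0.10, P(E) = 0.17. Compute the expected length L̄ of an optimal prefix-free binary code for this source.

Repeatedly combine the two least-probable nodes; the expected code length is the sum of the merged weights.
merge 1/25 + 1/10 → 7/50
merge 7/50 + 17/100 → 31/100
merge 31/100 + 17/50 → 13/20
merge 7/20 + 13/20 → 1
L = 7/50 + 31/100 + 13/20 + 1 = 21/10 = 2.1 bits/symbol.

2.1 bits/symbol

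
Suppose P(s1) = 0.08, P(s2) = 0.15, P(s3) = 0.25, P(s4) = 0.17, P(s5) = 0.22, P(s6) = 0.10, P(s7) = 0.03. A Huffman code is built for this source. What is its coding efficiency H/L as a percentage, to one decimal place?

98.5%

Entropy H = −Σ p log₂ p ≈ 2.6012 bits.
Huffman merges: 3/100+2/25→11/100; 1/10+11/100→21/100; 3/20+17/100→8/25; 21/100+11/50→43/100; 1/4+8/25→57/100; 43/100+57/100→1. L = 66/25 ≈ 2.6400.
Efficiency = H/L = 2.6012/2.6400 = 98.5%.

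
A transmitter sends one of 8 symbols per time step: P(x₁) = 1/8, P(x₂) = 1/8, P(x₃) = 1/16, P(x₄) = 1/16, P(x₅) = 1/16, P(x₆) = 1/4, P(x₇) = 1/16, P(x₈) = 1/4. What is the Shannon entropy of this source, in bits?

2.75 bits

Each probability is a power of 1/2, so log₂(1/p) is an integer.
H = Σ p·log₂(1/p) = 1/8·3 + 1/8·3 + 1/16·4 + 1/16·4 + 1/16·4 + 1/4·2 + 1/16·4 + 1/4·2 = 2.75 bits.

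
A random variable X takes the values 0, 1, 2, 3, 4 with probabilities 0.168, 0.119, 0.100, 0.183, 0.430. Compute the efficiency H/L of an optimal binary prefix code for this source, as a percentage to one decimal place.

Entropy H = −Σ p log₂ p ≈ 2.1019 bits.
Huffman merges: 1/10+119/1000→219/1000; 21/125+183/1000→351/1000; 219/1000+351/1000→57/100; 43/100+57/100→1. L = 107/50 ≈ 2.1400.
Efficiency = H/L = 2.1019/2.1400 = 98.2%.

98.2%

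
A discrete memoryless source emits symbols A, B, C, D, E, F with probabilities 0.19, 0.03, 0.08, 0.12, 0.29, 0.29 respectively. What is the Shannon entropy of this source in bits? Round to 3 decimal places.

2.301 bits

H = −Σ pᵢ log₂ pᵢ.
−0.19·log₂(0.19) = 0.4552
−0.03·log₂(0.03) = 0.1518
−0.08·log₂(0.08) = 0.2915
−0.12·log₂(0.12) = 0.3671
−0.29·log₂(0.29) = 0.5179
−0.29·log₂(0.29) = 0.5179
Sum ≈ 2.3014 → 2.301 bits.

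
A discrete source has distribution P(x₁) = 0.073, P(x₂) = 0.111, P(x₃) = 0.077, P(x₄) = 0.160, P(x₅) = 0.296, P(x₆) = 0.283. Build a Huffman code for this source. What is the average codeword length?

2.411 bits/symbol

Repeatedly combine the two least-probable nodes; the expected code length is the sum of the merged weights.
merge 73/1000 + 77/1000 → 3/20
merge 111/1000 + 3/20 → 261/1000
merge 4/25 + 261/1000 → 421/1000
merge 283/1000 + 37/125 → 579/1000
merge 421/1000 + 579/1000 → 1
L = 3/20 + 261/1000 + 421/1000 + 579/1000 + 1 = 2411/1000 = 2.411 bits/symbol.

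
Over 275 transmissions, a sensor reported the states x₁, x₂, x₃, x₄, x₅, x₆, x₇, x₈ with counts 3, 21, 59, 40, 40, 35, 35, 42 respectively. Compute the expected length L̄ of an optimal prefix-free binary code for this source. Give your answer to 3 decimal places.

Probabilities are the counts divided by 275.
Repeatedly combine the two least-probable nodes; the expected code length is the sum of the merged weights.
merge 3/275 + 21/275 → 24/275
merge 24/275 + 7/55 → 59/275
merge 7/55 + 8/55 → 3/11
merge 8/55 + 42/275 → 82/275
merge 59/275 + 59/275 → 118/275
merge 3/11 + 82/275 → 157/275
merge 118/275 + 157/275 → 1
L = 24/275 + 59/275 + 3/11 + 82/275 + 118/275 + 157/275 + 1 = 158/55 ≈ 2.873 bits/symbol.

2.873 bits/symbol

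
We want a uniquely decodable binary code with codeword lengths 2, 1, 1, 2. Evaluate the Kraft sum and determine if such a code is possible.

With common denominator 2^2 = 4: Σ 2^(−ℓᵢ) = 1/4 + 2/4 + 2/4 + 1/4 = 6/4 = 1.5.
Kraft's inequality requires Σ ≤ 1; here Σ = 1.5 > 1, so no such prefix code exists.

1.5; no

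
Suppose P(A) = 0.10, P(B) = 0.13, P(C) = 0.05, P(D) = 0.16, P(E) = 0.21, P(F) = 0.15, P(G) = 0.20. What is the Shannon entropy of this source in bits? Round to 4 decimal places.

H = −Σ pᵢ log₂ pᵢ.
−0.10·log₂(0.10) = 0.3322
−0.13·log₂(0.13) = 0.3826
−0.05·log₂(0.05) = 0.2161
−0.16·log₂(0.16) = 0.4230
−0.21·log₂(0.21) = 0.4728
−0.15·log₂(0.15) = 0.4105
−0.20·log₂(0.20) = 0.4644
Sum ≈ 2.7017 → 2.7017 bits.

2.7017 bits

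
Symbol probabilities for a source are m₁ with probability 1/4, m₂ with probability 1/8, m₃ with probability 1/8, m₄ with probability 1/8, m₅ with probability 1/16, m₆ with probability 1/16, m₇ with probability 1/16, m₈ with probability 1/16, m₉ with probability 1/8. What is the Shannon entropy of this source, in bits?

3 bits

Each probability is a power of 1/2, so log₂(1/p) is an integer.
H = Σ p·log₂(1/p) = 1/4·2 + 1/8·3 + 1/8·3 + 1/8·3 + 1/16·4 + 1/16·4 + 1/16·4 + 1/16·4 + 1/8·3 = 3 bits.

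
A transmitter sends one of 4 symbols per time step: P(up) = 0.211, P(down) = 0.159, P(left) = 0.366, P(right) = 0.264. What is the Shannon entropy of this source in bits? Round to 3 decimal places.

1.933 bits

H = −Σ pᵢ log₂ pᵢ.
−0.211·log₂(0.211) = 0.4736
−0.159·log₂(0.159) = 0.4218
−0.366·log₂(0.366) = 0.5307
−0.264·log₂(0.264) = 0.5072
Sum ≈ 1.9334 → 1.933 bits.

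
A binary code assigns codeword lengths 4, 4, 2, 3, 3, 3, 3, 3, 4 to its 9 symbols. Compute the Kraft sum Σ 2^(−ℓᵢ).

1.0625

With common denominator 2^4 = 16: Σ 2^(−ℓᵢ) = 1/16 + 1/16 + 4/16 + 2/16 + 2/16 + 2/16 + 2/16 + 2/16 + 1/16 = 17/16 = 1.0625.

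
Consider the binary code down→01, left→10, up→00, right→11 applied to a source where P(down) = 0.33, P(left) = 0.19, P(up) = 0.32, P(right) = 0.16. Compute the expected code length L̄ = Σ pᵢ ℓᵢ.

2 bits/symbol

L̄ = Σ pᵢ·ℓᵢ = 0.33·2 + 0.19·2 + 0.32·2 + 0.16·2 = 2 bits/symbol.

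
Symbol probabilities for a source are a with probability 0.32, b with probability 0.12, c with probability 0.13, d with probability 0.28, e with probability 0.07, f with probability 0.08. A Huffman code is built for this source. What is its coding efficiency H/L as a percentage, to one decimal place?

97.9%

Entropy H = −Σ p log₂ p ≈ 2.3500 bits.
Huffman merges: 7/100+2/25→3/20; 3/25+13/100→1/4; 3/20+1/4→2/5; 7/25+8/25→3/5; 2/5+3/5→1. L = 12/5 ≈ 2.4000.
Efficiency = H/L = 2.3500/2.4000 = 97.9%.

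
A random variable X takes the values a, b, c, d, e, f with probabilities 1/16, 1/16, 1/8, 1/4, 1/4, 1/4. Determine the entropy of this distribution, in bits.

Each probability is a power of 1/2, so log₂(1/p) is an integer.
H = Σ p·log₂(1/p) = 1/16·4 + 1/16·4 + 1/8·3 + 1/4·2 + 1/4·2 + 1/4·2 = 2.375 bits.

2.375 bits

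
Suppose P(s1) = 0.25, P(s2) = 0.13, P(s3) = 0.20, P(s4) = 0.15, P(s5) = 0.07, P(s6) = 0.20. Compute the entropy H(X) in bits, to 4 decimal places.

H = −Σ pᵢ log₂ pᵢ.
−0.25·log₂(0.25) = 0.5000
−0.13·log₂(0.13) = 0.3826
−0.20·log₂(0.20) = 0.4644
−0.15·log₂(0.15) = 0.4105
−0.07·log₂(0.07) = 0.2686
−0.20·log₂(0.20) = 0.4644
Sum ≈ 2.4905 → 2.4905 bits.

2.4905 bits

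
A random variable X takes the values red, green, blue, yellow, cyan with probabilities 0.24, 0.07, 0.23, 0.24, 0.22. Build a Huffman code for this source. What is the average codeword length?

Repeatedly combine the two least-probable nodes; the expected code length is the sum of the merged weights.
merge 7/100 + 11/50 → 29/100
merge 23/100 + 6/25 → 47/100
merge 6/25 + 29/100 → 53/100
merge 47/100 + 53/100 → 1
L = 29/100 + 47/100 + 53/100 + 1 = 229/100 = 2.29 bits/symbol.

2.29 bits/symbol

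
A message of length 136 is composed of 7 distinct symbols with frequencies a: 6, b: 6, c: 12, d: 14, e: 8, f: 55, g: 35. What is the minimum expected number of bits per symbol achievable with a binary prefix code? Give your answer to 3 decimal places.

2.360 bits/symbol

Probabilities are the counts divided by 136.
Repeatedly combine the two least-probable nodes; the expected code length is the sum of the merged weights.
merge 3/68 + 3/68 → 3/34
merge 1/17 + 3/34 → 5/34
merge 3/34 + 7/68 → 13/68
merge 5/34 + 13/68 → 23/68
merge 35/136 + 23/68 → 81/136
merge 55/136 + 81/136 → 1
L = 3/34 + 5/34 + 13/68 + 23/68 + 81/136 + 1 = 321/136 ≈ 2.360 bits/symbol.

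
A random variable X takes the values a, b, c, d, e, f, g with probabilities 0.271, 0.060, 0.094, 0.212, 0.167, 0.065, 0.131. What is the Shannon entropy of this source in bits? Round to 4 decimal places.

2.6207 bits

H = −Σ pᵢ log₂ pᵢ.
−0.271·log₂(0.271) = 0.5105
−0.060·log₂(0.060) = 0.2435
−0.094·log₂(0.094) = 0.3207
−0.212·log₂(0.212) = 0.4744
−0.167·log₂(0.167) = 0.4312
−0.065·log₂(0.065) = 0.2563
−0.131·log₂(0.131) = 0.3841
Sum ≈ 2.6207 → 2.6207 bits.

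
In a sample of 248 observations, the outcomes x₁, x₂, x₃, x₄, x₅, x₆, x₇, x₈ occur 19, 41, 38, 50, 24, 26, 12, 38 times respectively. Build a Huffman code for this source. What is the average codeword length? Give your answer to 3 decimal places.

2.923 bits/symbol

Probabilities are the counts divided by 248.
Repeatedly combine the two least-probable nodes; the expected code length is the sum of the merged weights.
merge 3/62 + 19/248 → 1/8
merge 3/31 + 13/124 → 25/124
merge 1/8 + 19/124 → 69/248
merge 19/124 + 41/248 → 79/248
merge 25/124 + 25/124 → 25/62
merge 69/248 + 79/248 → 37/62
merge 25/62 + 37/62 → 1
L = 1/8 + 25/124 + 69/248 + 79/248 + 25/62 + 37/62 + 1 = 725/248 ≈ 2.923 bits/symbol.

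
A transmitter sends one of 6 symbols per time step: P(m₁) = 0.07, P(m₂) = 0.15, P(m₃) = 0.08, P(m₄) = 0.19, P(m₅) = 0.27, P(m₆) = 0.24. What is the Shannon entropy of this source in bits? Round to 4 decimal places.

2.4300 bits

H = −Σ pᵢ log₂ pᵢ.
−0.07·log₂(0.07) = 0.2686
−0.15·log₂(0.15) = 0.4105
−0.08·log₂(0.08) = 0.2915
−0.19·log₂(0.19) = 0.4552
−0.27·log₂(0.27) = 0.5100
−0.24·log₂(0.24) = 0.4941
Sum ≈ 2.4300 → 2.4300 bits.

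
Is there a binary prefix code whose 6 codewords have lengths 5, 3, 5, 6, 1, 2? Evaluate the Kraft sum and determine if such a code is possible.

0.953125; yes

With common denominator 2^6 = 64: Σ 2^(−ℓᵢ) = 2/64 + 8/64 + 2/64 + 1/64 + 32/64 + 16/64 = 61/64 = 0.953125.
Kraft's inequality requires Σ ≤ 1; here Σ = 0.953125 ≤ 1, so such a prefix code exists.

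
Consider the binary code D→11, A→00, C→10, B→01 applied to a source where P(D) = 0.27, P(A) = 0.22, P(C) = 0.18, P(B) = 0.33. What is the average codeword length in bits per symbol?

L̄ = Σ pᵢ·ℓᵢ = 0.27·2 + 0.22·2 + 0.18·2 + 0.33·2 = 2 bits/symbol.

2 bits/symbol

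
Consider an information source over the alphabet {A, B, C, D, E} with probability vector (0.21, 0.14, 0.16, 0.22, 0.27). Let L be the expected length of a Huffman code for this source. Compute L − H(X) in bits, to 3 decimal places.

Entropy H = −Σ p log₂ p ≈ 2.2835 bits.
Huffman merges: 7/50+4/25→3/10; 21/100+11/50→43/100; 27/100+3/10→57/100; 43/100+57/100→1. L = 23/10 ≈ 2.3000.
L − H = 2.3000 − 2.2835 = 0.016 bits.

0.016 bits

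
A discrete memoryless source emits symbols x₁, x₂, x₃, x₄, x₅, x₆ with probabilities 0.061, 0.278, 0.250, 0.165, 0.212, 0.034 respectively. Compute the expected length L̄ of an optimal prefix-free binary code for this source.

Repeatedly combine the two least-probable nodes; the expected code length is the sum of the merged weights.
merge 17/500 + 61/1000 → 19/200
merge 19/200 + 33/200 → 13/50
merge 53/250 + 1/4 → 231/500
merge 13/50 + 139/500 → 269/500
merge 231/500 + 269/500 → 1
L = 19/200 + 13/50 + 231/500 + 269/500 + 1 = 471/200 = 2.355 bits/symbol.

2.355 bits/symbol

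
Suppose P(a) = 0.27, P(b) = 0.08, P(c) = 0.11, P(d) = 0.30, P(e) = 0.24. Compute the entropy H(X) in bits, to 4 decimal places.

2.1670 bits

H = −Σ pᵢ log₂ pᵢ.
−0.27·log₂(0.27) = 0.5100
−0.08·log₂(0.08) = 0.2915
−0.11·log₂(0.11) = 0.3503
−0.30·log₂(0.30) = 0.5211
−0.24·log₂(0.24) = 0.4941
Sum ≈ 2.1670 → 2.1670 bits.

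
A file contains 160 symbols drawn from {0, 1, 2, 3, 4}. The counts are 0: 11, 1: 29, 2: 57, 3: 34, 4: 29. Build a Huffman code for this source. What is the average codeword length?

Probabilities are the counts divided by 160.
Repeatedly combine the two least-probable nodes; the expected code length is the sum of the merged weights.
merge 11/160 + 29/160 → 1/4
merge 29/160 + 17/80 → 63/160
merge 1/4 + 57/160 → 97/160
merge 63/160 + 97/160 → 1
L = 1/4 + 63/160 + 97/160 + 1 = 9/4 = 2.25 bits/symbol.

2.25 bits/symbol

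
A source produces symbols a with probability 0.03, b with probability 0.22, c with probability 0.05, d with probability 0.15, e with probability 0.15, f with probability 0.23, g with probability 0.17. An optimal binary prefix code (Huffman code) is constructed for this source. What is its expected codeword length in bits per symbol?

2.63 bits/symbol

Repeatedly combine the two least-probable nodes; the expected code length is the sum of the merged weights.
merge 3/100 + 1/20 → 2/25
merge 2/25 + 3/20 → 23/100
merge 3/20 + 17/100 → 8/25
merge 11/50 + 23/100 → 9/20
merge 23/100 + 8/25 → 11/20
merge 9/20 + 11/20 → 1
L = 2/25 + 23/100 + 8/25 + 9/20 + 11/20 + 1 = 263/100 = 2.63 bits/symbol.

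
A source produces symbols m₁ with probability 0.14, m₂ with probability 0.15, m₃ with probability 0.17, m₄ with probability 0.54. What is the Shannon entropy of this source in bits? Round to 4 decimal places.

1.7223 bits

H = −Σ pᵢ log₂ pᵢ.
−0.14·log₂(0.14) = 0.3971
−0.15·log₂(0.15) = 0.4105
−0.17·log₂(0.17) = 0.4346
−0.54·log₂(0.54) = 0.4800
Sum ≈ 1.7223 → 1.7223 bits.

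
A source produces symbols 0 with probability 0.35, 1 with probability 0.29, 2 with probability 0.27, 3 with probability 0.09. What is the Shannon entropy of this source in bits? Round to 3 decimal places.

H = −Σ pᵢ log₂ pᵢ.
−0.35·log₂(0.35) = 0.5301
−0.29·log₂(0.29) = 0.5179
−0.27·log₂(0.27) = 0.5100
−0.09·log₂(0.09) = 0.3127
Sum ≈ 1.8707 → 1.871 bits.

1.871 bits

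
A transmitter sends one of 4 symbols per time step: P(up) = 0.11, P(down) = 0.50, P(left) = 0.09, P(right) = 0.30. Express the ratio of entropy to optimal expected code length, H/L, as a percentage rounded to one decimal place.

99.1%

Entropy H = −Σ p log₂ p ≈ 1.6840 bits.
Huffman merges: 9/100+11/100→1/5; 1/5+3/10→1/2; 1/2+1/2→1. L = 17/10 ≈ 1.7000.
Efficiency = H/L = 1.6840/1.7000 = 99.1%.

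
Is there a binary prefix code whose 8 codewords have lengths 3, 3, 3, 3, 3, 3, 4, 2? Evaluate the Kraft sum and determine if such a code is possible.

1.0625; no

With common denominator 2^4 = 16: Σ 2^(−ℓᵢ) = 2/16 + 2/16 + 2/16 + 2/16 + 2/16 + 2/16 + 1/16 + 4/16 = 17/16 = 1.0625.
Kraft's inequality requires Σ ≤ 1; here Σ = 1.0625 > 1, so no such prefix code exists.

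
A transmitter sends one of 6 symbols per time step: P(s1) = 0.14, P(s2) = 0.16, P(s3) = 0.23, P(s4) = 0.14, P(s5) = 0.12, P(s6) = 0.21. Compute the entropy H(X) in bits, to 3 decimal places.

2.545 bits

H = −Σ pᵢ log₂ pᵢ.
−0.14·log₂(0.14) = 0.3971
−0.16·log₂(0.16) = 0.4230
−0.23·log₂(0.23) = 0.4877
−0.14·log₂(0.14) = 0.3971
−0.12·log₂(0.12) = 0.3671
−0.21·log₂(0.21) = 0.4728
Sum ≈ 2.5448 → 2.545 bits.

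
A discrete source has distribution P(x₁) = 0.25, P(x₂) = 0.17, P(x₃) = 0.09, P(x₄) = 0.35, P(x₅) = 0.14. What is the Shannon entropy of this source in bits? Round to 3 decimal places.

2.174 bits

H = −Σ pᵢ log₂ pᵢ.
−0.25·log₂(0.25) = 0.5000
−0.17·log₂(0.17) = 0.4346
−0.09·log₂(0.09) = 0.3127
−0.35·log₂(0.35) = 0.5301
−0.14·log₂(0.14) = 0.3971
Sum ≈ 2.1745 → 2.174 bits.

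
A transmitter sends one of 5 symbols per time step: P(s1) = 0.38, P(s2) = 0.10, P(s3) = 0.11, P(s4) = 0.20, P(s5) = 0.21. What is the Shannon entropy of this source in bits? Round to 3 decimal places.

2.150 bits

H = −Σ pᵢ log₂ pᵢ.
−0.38·log₂(0.38) = 0.5305
−0.10·log₂(0.10) = 0.3322
−0.11·log₂(0.11) = 0.3503
−0.20·log₂(0.20) = 0.4644
−0.21·log₂(0.21) = 0.4728
Sum ≈ 2.1501 → 2.150 bits.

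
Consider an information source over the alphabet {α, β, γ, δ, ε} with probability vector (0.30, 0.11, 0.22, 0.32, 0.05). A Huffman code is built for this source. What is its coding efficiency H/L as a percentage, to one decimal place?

Entropy H = −Σ p log₂ p ≈ 2.0941 bits.
Huffman merges: 1/20+11/100→4/25; 4/25+11/50→19/50; 3/10+8/25→31/50; 19/50+31/50→1. L = 54/25 ≈ 2.1600.
Efficiency = H/L = 2.0941/2.1600 = 96.9%.

96.9%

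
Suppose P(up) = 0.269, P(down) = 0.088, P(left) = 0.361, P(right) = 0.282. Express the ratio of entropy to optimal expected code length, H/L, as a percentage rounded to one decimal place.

Entropy H = −Σ p log₂ p ≈ 1.8638 bits.
Huffman merges: 11/125+269/1000→357/1000; 141/500+357/1000→639/1000; 361/1000+639/1000→1. L = 499/250 ≈ 1.9960.
Efficiency = H/L = 1.8638/1.9960 = 93.4%.

93.4%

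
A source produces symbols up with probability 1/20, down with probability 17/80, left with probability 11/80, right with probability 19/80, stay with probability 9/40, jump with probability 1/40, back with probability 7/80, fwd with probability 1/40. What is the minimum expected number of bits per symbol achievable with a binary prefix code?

2.6625 bits/symbol

Repeatedly combine the two least-probable nodes; the expected code length is the sum of the merged weights.
merge 1/40 + 1/40 → 1/20
merge 1/20 + 1/20 → 1/10
merge 7/80 + 1/10 → 3/16
merge 11/80 + 3/16 → 13/40
merge 17/80 + 9/40 → 7/16
merge 19/80 + 13/40 → 9/16
merge 7/16 + 9/16 → 1
L = 1/20 + 1/10 + 3/16 + 13/40 + 7/16 + 9/16 + 1 = 213/80 = 2.6625 bits/symbol.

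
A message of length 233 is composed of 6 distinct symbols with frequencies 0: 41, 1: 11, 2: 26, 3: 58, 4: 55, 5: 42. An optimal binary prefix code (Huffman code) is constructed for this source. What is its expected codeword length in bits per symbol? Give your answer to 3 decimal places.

2.494 bits/symbol

Probabilities are the counts divided by 233.
Repeatedly combine the two least-probable nodes; the expected code length is the sum of the merged weights.
merge 11/233 + 26/233 → 37/233
merge 37/233 + 41/233 → 78/233
merge 42/233 + 55/233 → 97/233
merge 58/233 + 78/233 → 136/233
merge 97/233 + 136/233 → 1
L = 37/233 + 78/233 + 97/233 + 136/233 + 1 = 581/233 ≈ 2.494 bits/symbol.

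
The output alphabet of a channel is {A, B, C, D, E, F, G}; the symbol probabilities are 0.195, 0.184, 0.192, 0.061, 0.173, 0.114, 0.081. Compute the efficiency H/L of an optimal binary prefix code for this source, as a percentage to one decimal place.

98.0%

Entropy H = −Σ p log₂ p ≈ 2.7013 bits.
Huffman merges: 61/1000+81/1000→71/500; 57/500+71/500→32/125; 173/1000+23/125→357/1000; 24/125+39/200→387/1000; 32/125+357/1000→613/1000; 387/1000+613/1000→1. L = 551/200 ≈ 2.7550.
Efficiency = H/L = 2.7013/2.7550 = 98.0%.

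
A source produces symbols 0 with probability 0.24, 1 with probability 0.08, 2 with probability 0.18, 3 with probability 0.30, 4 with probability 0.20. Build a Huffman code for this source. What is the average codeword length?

2.26 bits/symbol

Repeatedly combine the two least-probable nodes; the expected code length is the sum of the merged weights.
merge 2/25 + 9/50 → 13/50
merge 1/5 + 6/25 → 11/25
merge 13/50 + 3/10 → 14/25
merge 11/25 + 14/25 → 1
L = 13/50 + 11/25 + 14/25 + 1 = 113/50 = 2.26 bits/symbol.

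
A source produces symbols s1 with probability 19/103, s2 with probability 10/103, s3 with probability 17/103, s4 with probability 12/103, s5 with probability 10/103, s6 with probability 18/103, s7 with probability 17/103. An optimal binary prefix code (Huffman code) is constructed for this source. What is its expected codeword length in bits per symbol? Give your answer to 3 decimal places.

Repeatedly combine the two least-probable nodes; the expected code length is the sum of the merged weights.
merge 10/103 + 10/103 → 20/103
merge 12/103 + 17/103 → 29/103
merge 17/103 + 18/103 → 35/103
merge 19/103 + 20/103 → 39/103
merge 29/103 + 35/103 → 64/103
merge 39/103 + 64/103 → 1
L = 20/103 + 29/103 + 35/103 + 39/103 + 64/103 + 1 = 290/103 ≈ 2.816 bits/symbol.

2.816 bits/symbol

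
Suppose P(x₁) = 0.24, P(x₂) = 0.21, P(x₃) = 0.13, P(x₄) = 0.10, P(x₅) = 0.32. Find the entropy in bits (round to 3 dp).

2.208 bits

H = −Σ pᵢ log₂ pᵢ.
−0.24·log₂(0.24) = 0.4941
−0.21·log₂(0.21) = 0.4728
−0.13·log₂(0.13) = 0.3826
−0.10·log₂(0.10) = 0.3322
−0.32·log₂(0.32) = 0.5260
Sum ≈ 2.2078 → 2.208 bits.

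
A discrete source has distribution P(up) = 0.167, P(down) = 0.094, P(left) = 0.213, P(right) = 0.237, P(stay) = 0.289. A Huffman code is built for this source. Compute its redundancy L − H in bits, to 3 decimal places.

Entropy H = −Σ p log₂ p ≈ 2.2369 bits.
Huffman merges: 47/500+167/1000→261/1000; 213/1000+237/1000→9/20; 261/1000+289/1000→11/20; 9/20+11/20→1. L = 2261/1000 ≈ 2.2610.
L − H = 2.2610 − 2.2369 = 0.024 bits.

0.024 bits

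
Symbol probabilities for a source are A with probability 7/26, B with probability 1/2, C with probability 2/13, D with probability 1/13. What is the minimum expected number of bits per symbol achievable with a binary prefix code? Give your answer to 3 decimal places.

Repeatedly combine the two least-probable nodes; the expected code length is the sum of the merged weights.
merge 1/13 + 2/13 → 3/13
merge 3/13 + 7/26 → 1/2
merge 1/2 + 1/2 → 1
L = 3/13 + 1/2 + 1 = 45/26 ≈ 1.731 bits/symbol.

1.731 bits/symbol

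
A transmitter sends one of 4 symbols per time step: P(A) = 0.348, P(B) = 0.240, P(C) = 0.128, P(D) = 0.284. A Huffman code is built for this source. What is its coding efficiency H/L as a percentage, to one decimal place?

Entropy H = −Σ p log₂ p ≈ 1.9195 bits.
Huffman merges: 16/125+6/25→46/125; 71/250+87/250→79/125; 46/125+79/125→1. L = 2 ≈ 2.0000.
Efficiency = H/L = 1.9195/2.0000 = 96.0%.

96.0%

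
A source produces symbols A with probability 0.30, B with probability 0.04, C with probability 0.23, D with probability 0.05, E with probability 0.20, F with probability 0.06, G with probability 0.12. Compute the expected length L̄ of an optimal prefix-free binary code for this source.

2.51 bits/symbol

Repeatedly combine the two least-probable nodes; the expected code length is the sum of the merged weights.
merge 1/25 + 1/20 → 9/100
merge 3/50 + 9/100 → 3/20
merge 3/25 + 3/20 → 27/100
merge 1/5 + 23/100 → 43/100
merge 27/100 + 3/10 → 57/100
merge 43/100 + 57/100 → 1
L = 9/100 + 3/20 + 27/100 + 43/100 + 57/100 + 1 = 251/100 = 2.51 bits/symbol.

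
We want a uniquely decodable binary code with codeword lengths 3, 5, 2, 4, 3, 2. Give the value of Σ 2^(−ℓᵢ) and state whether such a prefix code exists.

0.84375; yes

With common denominator 2^5 = 32: Σ 2^(−ℓᵢ) = 4/32 + 1/32 + 8/32 + 2/32 + 4/32 + 8/32 = 27/32 = 0.84375.
Kraft's inequality requires Σ ≤ 1; here Σ = 0.84375 ≤ 1, so such a prefix code exists.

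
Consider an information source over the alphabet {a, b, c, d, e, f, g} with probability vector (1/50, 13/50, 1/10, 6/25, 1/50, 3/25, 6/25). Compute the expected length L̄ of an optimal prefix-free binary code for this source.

2.44 bits/symbol

Repeatedly combine the two least-probable nodes; the expected code length is the sum of the merged weights.
merge 1/50 + 1/50 → 1/25
merge 1/25 + 1/10 → 7/50
merge 3/25 + 7/50 → 13/50
merge 6/25 + 6/25 → 12/25
merge 13/50 + 13/50 → 13/25
merge 12/25 + 13/25 → 1
L = 1/25 + 7/50 + 13/50 + 12/25 + 13/25 + 1 = 61/25 = 2.44 bits/symbol.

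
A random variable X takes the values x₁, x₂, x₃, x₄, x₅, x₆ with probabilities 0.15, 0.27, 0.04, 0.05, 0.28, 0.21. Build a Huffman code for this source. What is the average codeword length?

Repeatedly combine the two least-probable nodes; the expected code length is the sum of the merged weights.
merge 1/25 + 1/20 → 9/100
merge 9/100 + 3/20 → 6/25
merge 21/100 + 6/25 → 9/20
merge 27/100 + 7/25 → 11/20
merge 9/20 + 11/20 → 1
L = 9/100 + 6/25 + 9/20 + 11/20 + 1 = 233/100 = 2.33 bits/symbol.

2.33 bits/symbol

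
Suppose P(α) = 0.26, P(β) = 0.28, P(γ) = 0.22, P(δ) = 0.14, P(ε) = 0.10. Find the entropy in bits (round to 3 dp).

2.229 bits

H = −Σ pᵢ log₂ pᵢ.
−0.26·log₂(0.26) = 0.5053
−0.28·log₂(0.28) = 0.5142
−0.22·log₂(0.22) = 0.4806
−0.14·log₂(0.14) = 0.3971
−0.10·log₂(0.10) = 0.3322
Sum ≈ 2.2294 → 2.229 bits.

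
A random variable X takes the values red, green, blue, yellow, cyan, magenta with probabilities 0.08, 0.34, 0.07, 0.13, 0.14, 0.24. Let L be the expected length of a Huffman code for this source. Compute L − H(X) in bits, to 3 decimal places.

0.057 bits

Entropy H = −Σ p log₂ p ≈ 2.3631 bits.
Huffman merges: 7/100+2/25→3/20; 13/100+7/50→27/100; 3/20+6/25→39/100; 27/100+17/50→61/100; 39/100+61/100→1. L = 121/50 ≈ 2.4200.
L − H = 2.4200 − 2.3631 = 0.057 bits.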